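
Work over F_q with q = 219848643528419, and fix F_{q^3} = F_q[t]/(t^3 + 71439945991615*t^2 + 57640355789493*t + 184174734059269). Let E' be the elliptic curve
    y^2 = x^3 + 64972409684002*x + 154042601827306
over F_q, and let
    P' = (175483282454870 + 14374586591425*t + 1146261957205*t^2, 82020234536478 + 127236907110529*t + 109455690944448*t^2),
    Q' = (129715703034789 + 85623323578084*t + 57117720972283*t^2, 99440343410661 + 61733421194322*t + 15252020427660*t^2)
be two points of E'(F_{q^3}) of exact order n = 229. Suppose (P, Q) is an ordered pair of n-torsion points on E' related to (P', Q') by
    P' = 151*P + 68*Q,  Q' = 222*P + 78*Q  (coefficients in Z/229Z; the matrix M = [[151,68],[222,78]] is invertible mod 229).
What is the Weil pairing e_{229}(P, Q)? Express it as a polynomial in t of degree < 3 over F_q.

e_{229} is bilinear + alternating on E[229], so e_{229}(151*P + 68*Q, 222*P + 78*Q) = e_{229}(P,Q)^(151*78-68*222).
Inverting 117 mod 229: 92. Thus e_{229}(P,Q) = e(P',Q')^{92}.
Miller loop for e_{229} over F_{219848643528419^3}: bits of 229 = 11100101; 7 double steps + 4 add steps, l/v at each.
Result: e(P',Q') = 12330288550357 + 190424808508346*t + 37619690461439*t^2.
Raise to 92: e(P,Q) = 135810582120144 + 127757073458875*t + 164890838687663*t^2 in mu_{229}.

135810582120144 + 127757073458875*t + 164890838687663*t^2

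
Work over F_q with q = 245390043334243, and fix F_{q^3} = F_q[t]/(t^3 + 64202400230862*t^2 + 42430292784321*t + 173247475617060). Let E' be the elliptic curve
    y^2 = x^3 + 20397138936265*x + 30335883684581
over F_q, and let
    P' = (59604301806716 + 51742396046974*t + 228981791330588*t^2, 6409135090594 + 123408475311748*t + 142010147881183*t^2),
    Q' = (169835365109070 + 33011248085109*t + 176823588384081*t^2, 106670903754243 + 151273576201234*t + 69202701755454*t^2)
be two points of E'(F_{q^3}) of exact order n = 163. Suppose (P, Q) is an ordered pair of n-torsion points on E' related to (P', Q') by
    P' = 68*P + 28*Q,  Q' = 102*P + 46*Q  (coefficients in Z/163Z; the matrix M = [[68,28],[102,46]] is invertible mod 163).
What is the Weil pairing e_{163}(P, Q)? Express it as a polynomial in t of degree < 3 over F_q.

e_{163} is bilinear + alternating on E[163], so e_{163}(68*P + 28*Q, 102*P + 46*Q) = e_{163}(P,Q)^(68*46-28*102).
det(M) mod 163 = 109; its inverse in (Z/163)^* is 3 (check: 109*3 mod 163 = 1).
8-bit Miller (10100011) on E'/F_{245390043334243} with a'=20397138936265, b'=30335883684581: accumulate tangent/chord ratios at Q'+S and P'+S'.
So e_{163}(P',Q') = 235804390215142 + 106324138651700*t + 130893886711770*t^2.
Hence e(P,Q) = 61367690334141 + 592916123895*t + 53724320653318*t^2 in F_{245390043334243^3}^*.

61367690334141 + 592916123895*t + 53724320653318*t^2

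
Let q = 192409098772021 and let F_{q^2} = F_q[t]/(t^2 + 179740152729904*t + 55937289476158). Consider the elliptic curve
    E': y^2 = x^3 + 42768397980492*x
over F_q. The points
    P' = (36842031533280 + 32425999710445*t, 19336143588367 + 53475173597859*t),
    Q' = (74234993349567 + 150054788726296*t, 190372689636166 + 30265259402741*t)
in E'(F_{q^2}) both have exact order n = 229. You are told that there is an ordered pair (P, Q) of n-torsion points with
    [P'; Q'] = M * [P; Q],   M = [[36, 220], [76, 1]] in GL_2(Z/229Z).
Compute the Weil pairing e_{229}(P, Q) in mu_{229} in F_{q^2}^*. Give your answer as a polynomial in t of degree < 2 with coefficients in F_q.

74320344445130 + 137302280921841*t

e_{229}(aP+bQ,cP+dQ) = e_{229}(P,Q)^(ad-bc); with (a,b,c,d)=(36,220,76,1) this gives the det-229 law.
36*1 - 220*76 = -16684; reduced mod 229: det = 33, inverse 118.
Build f_{229,P'} and f_{229,Q'} via the 8-bit ladder of 229=11100101_2; evaluate at shifted divisors; quotient in F_{192409098772021^2}.
The quotient is 52807795600111 + 41678519109745*t.
Thus e_{229}(P,Q) = 74320344445130 + 137302280921841*t.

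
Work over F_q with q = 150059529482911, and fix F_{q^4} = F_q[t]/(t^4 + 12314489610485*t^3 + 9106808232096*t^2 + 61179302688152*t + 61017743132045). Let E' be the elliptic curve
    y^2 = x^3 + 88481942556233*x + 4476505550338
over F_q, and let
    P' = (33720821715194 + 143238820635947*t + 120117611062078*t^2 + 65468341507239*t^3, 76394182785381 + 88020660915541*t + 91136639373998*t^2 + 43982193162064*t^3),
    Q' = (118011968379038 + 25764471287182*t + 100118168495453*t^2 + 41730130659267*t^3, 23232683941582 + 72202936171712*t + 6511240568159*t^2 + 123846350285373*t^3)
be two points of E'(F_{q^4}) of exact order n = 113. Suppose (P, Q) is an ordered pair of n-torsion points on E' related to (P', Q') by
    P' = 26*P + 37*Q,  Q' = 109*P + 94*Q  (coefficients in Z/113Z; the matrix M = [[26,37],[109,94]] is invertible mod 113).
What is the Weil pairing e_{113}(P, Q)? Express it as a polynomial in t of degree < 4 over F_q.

119100457360968 + 149643922022525*t + 56990025782001*t^2 + 67791686457636*t^3

e_{113} is bilinear + alternating on E[113], so e_{113}(26*P + 37*Q, 109*P + 94*Q) = e_{113}(P,Q)^(26*94-37*109).
So e_{113}(P,Q) = e_{113}(P',Q')^{16}, since 106*16 = 1 mod 113.
7-bit Miller (1110001) on E'/F_{150059529482911} with a'=88481942556233, b'=4476505550338: accumulate tangent/chord ratios at Q'+S and P'+S'.
The quotient is 59230854822807 + 34258212331139*t + 136857944384011*t^2 + 94661278260630*t^3.
Hence e(P,Q) = 119100457360968 + 149643922022525*t + 56990025782001*t^2 + 67791686457636*t^3 in F_{150059529482911^4}^*.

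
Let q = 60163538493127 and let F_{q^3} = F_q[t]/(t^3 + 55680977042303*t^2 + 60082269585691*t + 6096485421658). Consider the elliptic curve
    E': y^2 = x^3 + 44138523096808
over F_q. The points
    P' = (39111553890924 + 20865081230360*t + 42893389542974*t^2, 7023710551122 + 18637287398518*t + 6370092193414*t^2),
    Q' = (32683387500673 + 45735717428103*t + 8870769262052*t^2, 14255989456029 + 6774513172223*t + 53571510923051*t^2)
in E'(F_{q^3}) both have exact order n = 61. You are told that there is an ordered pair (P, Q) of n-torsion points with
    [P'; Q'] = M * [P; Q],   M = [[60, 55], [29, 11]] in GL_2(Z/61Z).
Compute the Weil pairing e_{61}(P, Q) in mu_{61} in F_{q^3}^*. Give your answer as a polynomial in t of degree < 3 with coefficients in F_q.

Alternating bilinearity on E[61] (values in mu_{61} in F_{60163538493127^3}) gives e(P',Q') = e(P,Q)^det(M).
det M = 60*11 - 55*29 = -935 = 41 (mod 61); 41^{-1} = 3 (mod 61).
Run Miller on y^2=x^3+44138523096808 over F_{60163538493127}: ladder 111101 (6 bits); e = f_P(D_Q)/f_Q(D_P).
Result: e(P',Q') = 24764096838427 + 36567002331124*t + 4456970830664*t^2.
e_{61}(P,Q) = (24764096838427 + 36567002331124*t + 4456970830664*t^2)^{3} = 22141912907107 + 17066933946185*t + 54139763077164*t^2.

22141912907107 + 17066933946185*t + 54139763077164*t^2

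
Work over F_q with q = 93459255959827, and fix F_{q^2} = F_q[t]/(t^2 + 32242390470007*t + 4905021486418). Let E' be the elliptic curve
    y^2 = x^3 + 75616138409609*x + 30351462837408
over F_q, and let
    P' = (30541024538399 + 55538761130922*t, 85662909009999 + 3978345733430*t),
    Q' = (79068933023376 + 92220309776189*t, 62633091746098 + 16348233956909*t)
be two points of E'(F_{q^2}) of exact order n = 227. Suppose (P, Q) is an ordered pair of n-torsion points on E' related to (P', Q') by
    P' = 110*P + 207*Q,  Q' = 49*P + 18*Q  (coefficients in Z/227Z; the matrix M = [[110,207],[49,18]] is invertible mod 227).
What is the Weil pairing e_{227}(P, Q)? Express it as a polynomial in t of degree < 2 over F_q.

76657759068789 + 79272540251470*t

Since e_{227}(P,P)=e_{227}(Q,Q)=1 and e_{227}(Q,P)=e_{227}(P,Q)^{-1}, expanding e_{227}(110*P + 207*Q,49*P + 18*Q) leaves e(P,Q)^det(M).
det(M) mod 227 = 9; its inverse in (Z/227)^* is 101 (check: 9*101 mod 227 = 1).
Double-and-add over 11100011: 8-1 doublings, 5-1 additions; each step l_{T,T}/v_{2T} or l_{T,P'}/v at Q'+S for random S.
The quotient is 10400388653544 + 6722310436956*t.
Hence e(P,Q) = 76657759068789 + 79272540251470*t in F_{93459255959827^2}^*.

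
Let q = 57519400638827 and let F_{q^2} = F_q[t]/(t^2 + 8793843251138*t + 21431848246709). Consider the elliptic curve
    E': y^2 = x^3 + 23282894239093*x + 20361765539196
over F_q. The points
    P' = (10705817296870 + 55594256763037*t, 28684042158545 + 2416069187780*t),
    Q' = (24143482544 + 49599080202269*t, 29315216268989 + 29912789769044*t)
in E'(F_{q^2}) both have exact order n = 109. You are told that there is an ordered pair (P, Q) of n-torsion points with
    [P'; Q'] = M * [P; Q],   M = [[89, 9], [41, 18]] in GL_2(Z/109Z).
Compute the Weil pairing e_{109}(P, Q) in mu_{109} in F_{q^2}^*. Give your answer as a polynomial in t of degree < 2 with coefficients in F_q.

The 109-Weil pairing on E[109] over F_{57519400638827} is alternating-bilinear: e_{109}(P',Q') = e_{109}(P,Q)^det(M).
So e_{109}(P,Q) = e_{109}(P',Q')^{93}, since 34*93 = 1 mod 109.
Run Miller on y^2=x^3+23282894239093*x+20361765539196 over F_{57519400638827}: ladder 1101101 (7 bits); e = f_P(D_Q)/f_Q(D_P).
Result: e(P',Q') = 48505046422154 + 19969094969276*t.
e_{109}(P,Q) = (48505046422154 + 19969094969276*t)^{93} = 31421551670764 + 55111826994056*t.

31421551670764 + 55111826994056*t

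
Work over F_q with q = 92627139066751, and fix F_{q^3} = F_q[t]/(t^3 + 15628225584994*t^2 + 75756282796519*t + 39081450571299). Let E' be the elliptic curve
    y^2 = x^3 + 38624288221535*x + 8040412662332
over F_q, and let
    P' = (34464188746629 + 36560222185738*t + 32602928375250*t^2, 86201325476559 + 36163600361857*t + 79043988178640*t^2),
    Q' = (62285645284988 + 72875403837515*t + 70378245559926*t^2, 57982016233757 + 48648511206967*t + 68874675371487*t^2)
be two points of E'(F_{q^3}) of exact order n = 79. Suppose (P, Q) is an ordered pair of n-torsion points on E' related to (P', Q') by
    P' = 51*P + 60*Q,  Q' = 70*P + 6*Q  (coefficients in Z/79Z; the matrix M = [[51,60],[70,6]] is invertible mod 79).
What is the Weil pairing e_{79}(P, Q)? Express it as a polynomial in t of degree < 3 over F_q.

52166039220807 + 77119541455851*t + 12756502234452*t^2

Alternating bilinearity on E[79] (values in mu_{79} in F_{92627139066751^3}) gives e(P',Q') = e(P,Q)^det(M).
det M = 51*6 - 60*70 = -3894 = 56 (mod 79); 56^{-1} = 24 (mod 79).
7-bit Miller (1001111) on E'/F_{92627139066751} with a'=38624288221535, b'=8040412662332: accumulate tangent/chord ratios at Q'+S and P'+S'.
So e_{79}(P',Q') = 43429347322014 + 66530506612714*t + 10830294862922*t^2.
Raise to 24: e(P,Q) = 52166039220807 + 77119541455851*t + 12756502234452*t^2 in mu_{79}.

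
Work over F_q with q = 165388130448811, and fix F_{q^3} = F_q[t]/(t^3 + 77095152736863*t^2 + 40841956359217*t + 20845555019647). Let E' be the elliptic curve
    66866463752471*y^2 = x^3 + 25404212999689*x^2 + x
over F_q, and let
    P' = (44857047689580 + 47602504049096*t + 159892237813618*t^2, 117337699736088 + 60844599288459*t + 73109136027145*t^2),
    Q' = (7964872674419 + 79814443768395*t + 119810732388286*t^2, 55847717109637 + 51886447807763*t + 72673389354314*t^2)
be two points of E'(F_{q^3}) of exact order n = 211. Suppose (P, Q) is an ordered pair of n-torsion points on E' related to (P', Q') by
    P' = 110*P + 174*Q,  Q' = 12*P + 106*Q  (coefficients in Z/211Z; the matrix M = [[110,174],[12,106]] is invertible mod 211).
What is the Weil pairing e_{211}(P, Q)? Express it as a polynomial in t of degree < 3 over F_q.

The 211-Weil pairing on E[211] over F_{165388130448811} is alternating-bilinear: e_{211}(P',Q') = e_{211}(P,Q)^det(M).
110*106 - 174*12 = 9572; reduced mod 211: det = 77, inverse 74.
Montgomery->Weierstrass: x_W = 40411681406821*x+115585121676563, y_W=40411681406821*y on F_{165388130448811}; lands on y^2=x^3+163659785281210*x+17680838401430.
Double-and-add over 11010011: 8-1 doublings, 5-1 additions; each step l_{T,T}/v_{2T} or l_{T,P'}/v at Q'+S for random S.
The quotient is 98903474537489 + 128308188797865*t + 21574939867257*t^2.
Hence e(P,Q) = 79195543888390 + 75380459050838*t + 55258941610691*t^2 in F_{165388130448811^3}^*.

79195543888390 + 75380459050838*t + 55258941610691*t^2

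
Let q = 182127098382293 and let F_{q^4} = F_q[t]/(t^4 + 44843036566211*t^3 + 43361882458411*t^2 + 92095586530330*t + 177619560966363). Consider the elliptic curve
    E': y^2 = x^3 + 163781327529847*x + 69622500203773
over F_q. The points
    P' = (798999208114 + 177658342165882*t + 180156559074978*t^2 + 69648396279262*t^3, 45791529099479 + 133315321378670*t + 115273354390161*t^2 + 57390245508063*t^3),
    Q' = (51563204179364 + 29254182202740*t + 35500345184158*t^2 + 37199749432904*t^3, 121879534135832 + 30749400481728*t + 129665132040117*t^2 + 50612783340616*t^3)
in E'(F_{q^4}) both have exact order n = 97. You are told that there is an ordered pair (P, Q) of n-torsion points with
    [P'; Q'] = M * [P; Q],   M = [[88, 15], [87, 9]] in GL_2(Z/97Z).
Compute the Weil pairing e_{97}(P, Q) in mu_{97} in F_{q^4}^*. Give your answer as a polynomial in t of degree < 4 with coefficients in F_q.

142139044790603 + 110386417848188*t + 165765929814472*t^2 + 49831076605968*t^3

e_{97}(aP+bQ,cP+dQ) = e_{97}(P,Q)^(ad-bc); with (a,b,c,d)=(88,15,87,9) this gives the det-97 law.
88*9 - 15*87 = -513; reduced mod 97: det = 69, inverse 45.
Build f_{97,P'} and f_{97,Q'} via the 7-bit ladder of 97=1100001_2; evaluate at shifted divisors; quotient in F_{182127098382293^4}.
Result: e(P',Q') = 11529045863742 + 125522185282393*t + 12663710230955*t^2 + 18894078379600*t^3.
(11529045863742 + 125522185282393*t + 12663710230955*t^2 + 18894078379600*t^3)^{45} mod (182127098382293,f) = 142139044790603 + 110386417848188*t + 165765929814472*t^2 + 49831076605968*t^3.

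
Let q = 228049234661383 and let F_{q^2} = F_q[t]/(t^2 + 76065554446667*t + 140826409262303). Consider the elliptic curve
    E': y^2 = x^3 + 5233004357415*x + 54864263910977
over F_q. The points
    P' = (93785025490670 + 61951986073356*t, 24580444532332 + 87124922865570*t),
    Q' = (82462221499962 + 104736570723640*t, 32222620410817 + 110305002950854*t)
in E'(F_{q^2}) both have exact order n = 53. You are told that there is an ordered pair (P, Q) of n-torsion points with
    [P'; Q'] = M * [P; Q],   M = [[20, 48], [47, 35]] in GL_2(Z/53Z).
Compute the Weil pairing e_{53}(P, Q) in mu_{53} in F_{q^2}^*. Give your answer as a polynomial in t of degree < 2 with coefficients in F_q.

107142717652914 + 141341981460633*t

Under M = [[20,48],[47,35]] in GL_2(Z/53), e_{53}(P',Q') = e_{53}(P,Q)^(20*35-48*47 mod 53).
So e_{53}(P,Q) = e_{53}(P',Q')^{39}, since 34*39 = 1 mod 53.
6-bit Miller (110101) on E'/F_{228049234661383} with a'=5233004357415, b'=54864263910977: accumulate tangent/chord ratios at Q'+S and P'+S'.
So e_{53}(P',Q') = 65755556160487 + 121861851148444*t.
Hence e(P,Q) = 107142717652914 + 141341981460633*t in F_{228049234661383^2}^*.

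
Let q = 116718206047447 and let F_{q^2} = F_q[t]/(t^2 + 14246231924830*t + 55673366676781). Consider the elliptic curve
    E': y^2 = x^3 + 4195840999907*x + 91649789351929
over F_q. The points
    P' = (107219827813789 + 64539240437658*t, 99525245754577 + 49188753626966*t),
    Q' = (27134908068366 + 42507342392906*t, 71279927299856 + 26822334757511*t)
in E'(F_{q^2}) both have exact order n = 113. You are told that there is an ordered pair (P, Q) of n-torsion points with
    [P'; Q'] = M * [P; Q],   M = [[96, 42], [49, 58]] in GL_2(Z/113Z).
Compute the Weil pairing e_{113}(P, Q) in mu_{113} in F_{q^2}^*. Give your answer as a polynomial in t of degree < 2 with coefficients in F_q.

27205426404616 + 72469831055831*t

Since e_{113}(P,P)=e_{113}(Q,Q)=1 and e_{113}(Q,P)=e_{113}(P,Q)^{-1}, expanding e_{113}(96*P + 42*Q,49*P + 58*Q) leaves e(P,Q)^det(M).
det M = 96*58 - 42*49 = 3510 = 7 (mod 113); 7^{-1} = 97 (mod 113).
Build f_{113,P'} and f_{113,Q'} via the 7-bit ladder of 113=1110001_2; evaluate at shifted divisors; quotient in F_{116718206047447^2}.
e_{113}(P',Q') = 86750271200025 + 110476401395577*t.
Finally e_{113}(P,Q) = 27205426404616 + 72469831055831*t.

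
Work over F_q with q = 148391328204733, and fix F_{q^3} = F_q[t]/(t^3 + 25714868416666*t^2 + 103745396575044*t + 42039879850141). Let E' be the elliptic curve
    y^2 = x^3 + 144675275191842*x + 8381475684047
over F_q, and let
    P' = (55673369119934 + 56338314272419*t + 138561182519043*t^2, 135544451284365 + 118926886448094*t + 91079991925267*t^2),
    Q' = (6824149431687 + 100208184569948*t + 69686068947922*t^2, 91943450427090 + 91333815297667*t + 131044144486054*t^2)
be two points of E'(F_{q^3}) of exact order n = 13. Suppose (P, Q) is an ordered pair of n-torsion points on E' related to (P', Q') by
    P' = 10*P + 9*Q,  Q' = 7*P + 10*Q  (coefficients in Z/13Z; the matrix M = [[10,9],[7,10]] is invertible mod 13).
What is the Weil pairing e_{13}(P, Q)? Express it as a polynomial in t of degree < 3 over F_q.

120959250977658 + 28506335938075*t + 143309460637675*t^2

The 13-Weil pairing on E[13] over F_{148391328204733} is alternating-bilinear: e_{13}(P',Q') = e_{13}(P,Q)^det(M).
Inverting 11 mod 13: 6. Thus e_{13}(P,Q) = e(P',Q')^{6}.
Run Miller on y^2=x^3+144675275191842*x+8381475684047 over F_{148391328204733}: ladder 1101 (4 bits); e = f_P(D_Q)/f_Q(D_P).
Miller gives e_{13}(P',Q') = 24231912565328 + 145756337736998*t + 96298335676655*t^2 in F_{148391328204733^3}.
Raise to 6: e(P,Q) = 120959250977658 + 28506335938075*t + 143309460637675*t^2 in mu_{13}.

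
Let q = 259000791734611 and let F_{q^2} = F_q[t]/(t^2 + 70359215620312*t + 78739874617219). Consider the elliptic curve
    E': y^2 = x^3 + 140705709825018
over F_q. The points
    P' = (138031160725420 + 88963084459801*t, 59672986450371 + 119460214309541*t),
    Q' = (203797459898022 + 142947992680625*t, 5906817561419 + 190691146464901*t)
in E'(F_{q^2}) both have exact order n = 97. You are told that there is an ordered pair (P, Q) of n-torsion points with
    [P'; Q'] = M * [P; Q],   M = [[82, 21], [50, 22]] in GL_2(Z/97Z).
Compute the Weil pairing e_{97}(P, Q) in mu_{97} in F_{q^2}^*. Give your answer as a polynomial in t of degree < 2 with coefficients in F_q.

125234187601558 + 13280612486474*t

e_{97}(aP+bQ,cP+dQ) = e_{97}(P,Q)^(ad-bc); with (a,b,c,d)=(82,21,50,22) this gives the det-97 law.
Hence e(P,Q) = e(P',Q')^{22} where 22 = 75^{-1} mod 97.
Miller loop for e_{97} over F_{259000791734611^2}: bits of 97 = 1100001; 6 double steps + 2 add steps, l/v at each.
f_P(D_Q)/f_Q(D_P) = 100953723499310 + 8225609429910*t.
Thus e_{97}(P,Q) = 125234187601558 + 13280612486474*t.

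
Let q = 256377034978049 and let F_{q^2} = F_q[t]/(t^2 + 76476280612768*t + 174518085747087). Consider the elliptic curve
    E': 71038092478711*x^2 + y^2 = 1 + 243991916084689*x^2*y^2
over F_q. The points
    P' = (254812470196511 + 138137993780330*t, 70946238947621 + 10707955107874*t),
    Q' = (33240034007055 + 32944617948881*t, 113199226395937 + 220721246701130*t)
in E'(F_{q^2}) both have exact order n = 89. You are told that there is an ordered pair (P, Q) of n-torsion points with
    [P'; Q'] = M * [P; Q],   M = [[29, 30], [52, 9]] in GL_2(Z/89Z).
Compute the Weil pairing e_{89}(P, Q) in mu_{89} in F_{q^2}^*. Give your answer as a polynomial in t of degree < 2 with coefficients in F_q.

191527138457525 + 238284052855560*t

The 89-Weil pairing on E[89] over F_{256377034978049} is alternating-bilinear: e_{89}(P',Q') = e_{89}(P,Q)^det(M).
So e_{89}(P,Q) = e_{89}(P',Q')^{47}, since 36*47 = 1 mod 89.
Edwards a_E,d_E -> Montgomery A=7326043115659,B=149206866571238 -> Weierstrass 250977586727308,253595547861745 via alpha=137964013086583,beta=84950061587530.
Build f_{89,P'} and f_{89,Q'} via the 7-bit ladder of 89=1011001_2; evaluate at shifted divisors; quotient in F_{256377034978049^2}.
The quotient is 193368901317214 + 220996255479665*t.
Finally e_{89}(P,Q) = 191527138457525 + 238284052855560*t.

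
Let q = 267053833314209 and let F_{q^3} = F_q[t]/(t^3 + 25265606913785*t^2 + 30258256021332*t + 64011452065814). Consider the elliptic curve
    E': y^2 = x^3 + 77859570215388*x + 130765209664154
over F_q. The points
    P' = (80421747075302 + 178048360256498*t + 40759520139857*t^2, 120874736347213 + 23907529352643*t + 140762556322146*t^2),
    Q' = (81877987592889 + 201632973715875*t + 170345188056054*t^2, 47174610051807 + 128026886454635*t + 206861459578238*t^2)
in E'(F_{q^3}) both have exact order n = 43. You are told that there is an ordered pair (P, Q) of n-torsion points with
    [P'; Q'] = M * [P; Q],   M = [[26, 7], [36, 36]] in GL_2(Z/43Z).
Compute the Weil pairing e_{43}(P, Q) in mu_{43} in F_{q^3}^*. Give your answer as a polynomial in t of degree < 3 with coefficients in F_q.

e_{43} is bilinear + alternating on E[43], so e_{43}(26*P + 7*Q, 36*P + 36*Q) = e_{43}(P,Q)^(26*36-7*36).
So e_{43}(P,Q) = e_{43}(P',Q')^{32}, since 39*32 = 1 mod 43.
Run Miller on y^2=x^3+77859570215388*x+130765209664154 over F_{267053833314209}: ladder 101011 (6 bits); e = f_P(D_Q)/f_Q(D_P).
The quotient is 235267133818179 + 127594979371613*t + 155717338740552*t^2.
Thus e_{43}(P,Q) = 65592580641880 + 201374209972952*t + 42141118896431*t^2.

65592580641880 + 201374209972952*t + 42141118896431*t^2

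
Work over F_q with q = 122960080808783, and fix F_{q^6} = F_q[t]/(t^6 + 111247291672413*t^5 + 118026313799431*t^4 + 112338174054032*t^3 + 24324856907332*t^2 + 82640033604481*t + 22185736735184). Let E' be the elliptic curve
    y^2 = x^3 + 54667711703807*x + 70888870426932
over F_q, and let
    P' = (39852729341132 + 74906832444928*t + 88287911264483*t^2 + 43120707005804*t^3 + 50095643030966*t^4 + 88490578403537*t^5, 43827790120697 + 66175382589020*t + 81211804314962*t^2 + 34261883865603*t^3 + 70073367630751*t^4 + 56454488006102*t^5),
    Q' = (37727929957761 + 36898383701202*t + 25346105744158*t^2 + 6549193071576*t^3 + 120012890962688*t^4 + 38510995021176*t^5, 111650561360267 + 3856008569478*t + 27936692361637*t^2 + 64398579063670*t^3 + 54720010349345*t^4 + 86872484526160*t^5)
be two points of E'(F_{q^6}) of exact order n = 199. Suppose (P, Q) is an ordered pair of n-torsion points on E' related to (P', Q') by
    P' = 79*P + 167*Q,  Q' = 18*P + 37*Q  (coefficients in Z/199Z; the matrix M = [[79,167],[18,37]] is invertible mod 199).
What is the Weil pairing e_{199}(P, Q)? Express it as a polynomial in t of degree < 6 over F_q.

49297672201450 + 7208064860636*t + 9620803099780*t^2 + 114259428406281*t^3 + 15970012625736*t^4 + 91231243629291*t^5

e_{199}(aP+bQ,cP+dQ) = e_{199}(P,Q)^(ad-bc); with (a,b,c,d)=(79,167,18,37) this gives the det-199 law.
79*37 - 167*18 = -83; reduced mod 199: det = 116, inverse 187.
Build f_{199,P'} and f_{199,Q'} via the 8-bit ladder of 199=11000111_2; evaluate at shifted divisors; quotient in F_{122960080808783^6}.
Miller gives e_{199}(P',Q') = 121177335759808 + 94345995151228*t + 5260814495193*t^2 + 100945440554006*t^3 + 61269659868096*t^4 + 53821866013080*t^5 in F_{122960080808783^6}.
Finally e_{199}(P,Q) = 49297672201450 + 7208064860636*t + 9620803099780*t^2 + 114259428406281*t^3 + 15970012625736*t^4 + 91231243629291*t^5.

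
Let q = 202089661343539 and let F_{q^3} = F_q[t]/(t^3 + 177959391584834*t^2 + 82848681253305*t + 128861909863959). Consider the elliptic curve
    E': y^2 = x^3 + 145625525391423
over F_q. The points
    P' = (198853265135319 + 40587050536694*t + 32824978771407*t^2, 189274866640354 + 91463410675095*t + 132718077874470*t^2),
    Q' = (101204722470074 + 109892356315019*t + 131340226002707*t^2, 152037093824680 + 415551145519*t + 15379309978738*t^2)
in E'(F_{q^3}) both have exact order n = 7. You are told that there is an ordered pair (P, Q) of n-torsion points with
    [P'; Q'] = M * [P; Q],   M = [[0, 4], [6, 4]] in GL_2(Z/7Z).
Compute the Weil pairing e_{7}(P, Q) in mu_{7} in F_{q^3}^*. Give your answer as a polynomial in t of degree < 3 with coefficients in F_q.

49545620272125 + 139367141862643*t + 116756014756669*t^2

The 7-Weil pairing on E[7] over F_{202089661343539} is alternating-bilinear: e_{7}(P',Q') = e_{7}(P,Q)^det(M).
Hence e(P,Q) = e(P',Q')^{2} where 2 = 4^{-1} mod 7.
Double-and-add over 111: 3-1 doublings, 3-1 additions; each step l_{T,T}/v_{2T} or l_{T,P'}/v at Q'+S for random S.
f_P(D_Q)/f_Q(D_P) = 104123557393473 + 16054785487287*t + 127880884798196*t^2.
Raise to 2: e(P,Q) = 49545620272125 + 139367141862643*t + 116756014756669*t^2 in mu_{7}.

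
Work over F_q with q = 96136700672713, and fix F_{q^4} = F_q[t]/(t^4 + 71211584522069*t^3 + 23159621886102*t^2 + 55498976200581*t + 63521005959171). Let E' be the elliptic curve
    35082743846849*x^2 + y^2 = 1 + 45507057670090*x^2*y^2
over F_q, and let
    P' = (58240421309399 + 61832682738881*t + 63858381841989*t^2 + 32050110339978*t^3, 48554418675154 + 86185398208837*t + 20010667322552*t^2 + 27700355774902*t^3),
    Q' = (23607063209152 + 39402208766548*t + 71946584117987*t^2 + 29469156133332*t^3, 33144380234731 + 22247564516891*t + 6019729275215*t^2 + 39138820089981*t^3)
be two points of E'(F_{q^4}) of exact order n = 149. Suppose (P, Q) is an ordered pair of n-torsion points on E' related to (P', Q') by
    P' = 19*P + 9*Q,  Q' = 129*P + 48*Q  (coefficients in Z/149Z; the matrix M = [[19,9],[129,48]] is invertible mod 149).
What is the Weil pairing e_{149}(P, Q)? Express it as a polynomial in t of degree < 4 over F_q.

Alternating bilinearity on E[149] (values in mu_{149} in F_{96136700672713^4}) gives e(P',Q') = e(P,Q)^det(M).
So e_{149}(P,Q) = e_{149}(P',Q')^{73}, since 49*73 = 1 mod 149.
Edwards a_E,d_E -> Montgomery A=17606230170147,B=40275808540812 -> Weierstrass 63671568801359,0 via alpha=61499983922513,beta=21428096712368.
n = 149 = (10010101)_2 (8 bits, wt 4); accumulate f_{149,P'}(Q'+S)/f_{149,P'}(S) along the 7-step ladder.
f_P(D_Q)/f_Q(D_P) = 45831447464907 + 93508052059228*t + 41735185825968*t^2 + 35697039728742*t^3.
Thus e_{149}(P,Q) = 72811301881358 + 72861834410317*t + 40440716576624*t^2 + 32270656801077*t^3.

72811301881358 + 72861834410317*t + 40440716576624*t^2 + 32270656801077*t^3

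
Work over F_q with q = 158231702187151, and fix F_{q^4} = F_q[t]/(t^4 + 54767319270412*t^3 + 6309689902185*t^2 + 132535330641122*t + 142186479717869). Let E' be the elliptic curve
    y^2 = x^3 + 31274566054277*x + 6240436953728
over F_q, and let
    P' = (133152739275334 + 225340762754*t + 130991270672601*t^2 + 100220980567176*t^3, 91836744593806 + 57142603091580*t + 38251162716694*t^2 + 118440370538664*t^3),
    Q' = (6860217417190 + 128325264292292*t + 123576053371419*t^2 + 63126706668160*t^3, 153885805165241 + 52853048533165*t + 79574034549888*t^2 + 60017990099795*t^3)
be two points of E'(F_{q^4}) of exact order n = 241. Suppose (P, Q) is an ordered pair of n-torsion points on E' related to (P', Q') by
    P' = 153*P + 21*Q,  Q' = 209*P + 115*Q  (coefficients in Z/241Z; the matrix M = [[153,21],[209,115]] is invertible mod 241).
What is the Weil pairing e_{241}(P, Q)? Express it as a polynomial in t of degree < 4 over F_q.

71861673496773 + 82241152630649*t + 104582193856297*t^2 + 144112731569420*t^3

Under M = [[153,21],[209,115]] in GL_2(Z/241), e_{241}(P',Q') = e_{241}(P,Q)^(153*115-21*209 mod 241).
Inverting 192 mod 241: 59. Thus e_{241}(P,Q) = e(P',Q')^{59}.
Miller loop for e_{241} over F_{158231702187151^4}: bits of 241 = 11110001; 7 double steps + 4 add steps, l/v at each.
Miller gives e_{241}(P',Q') = 25788034217266 + 3769290339342*t + 69092436225249*t^2 + 118611557536701*t^3 in F_{158231702187151^4}.
(25788034217266 + 3769290339342*t + 69092436225249*t^2 + 118611557536701*t^3)^{59} mod (158231702187151,f) = 71861673496773 + 82241152630649*t + 104582193856297*t^2 + 144112731569420*t^3.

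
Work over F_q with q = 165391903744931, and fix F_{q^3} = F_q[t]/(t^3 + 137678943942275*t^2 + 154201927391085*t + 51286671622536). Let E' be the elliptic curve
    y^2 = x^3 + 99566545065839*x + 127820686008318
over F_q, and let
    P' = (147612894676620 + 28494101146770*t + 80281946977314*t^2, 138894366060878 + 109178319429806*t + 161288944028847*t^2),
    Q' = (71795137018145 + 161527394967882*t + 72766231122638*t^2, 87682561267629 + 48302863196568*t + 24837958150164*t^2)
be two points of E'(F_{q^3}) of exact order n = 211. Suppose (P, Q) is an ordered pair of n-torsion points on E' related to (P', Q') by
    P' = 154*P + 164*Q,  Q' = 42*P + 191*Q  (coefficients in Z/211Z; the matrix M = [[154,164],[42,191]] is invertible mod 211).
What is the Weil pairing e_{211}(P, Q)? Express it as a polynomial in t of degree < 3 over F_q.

50490155267568 + 135272718829264*t + 158406636971539*t^2

Since e_{211}(P,P)=e_{211}(Q,Q)=1 and e_{211}(Q,P)=e_{211}(P,Q)^{-1}, expanding e_{211}(154*P + 164*Q,42*P + 191*Q) leaves e(P,Q)^det(M).
det M = 154*191 - 164*42 = 22526 = 160 (mod 211); 160^{-1} = 91 (mod 211).
Double-and-add over 11010011: 8-1 doublings, 5-1 additions; each step l_{T,T}/v_{2T} or l_{T,P'}/v at Q'+S for random S.
So e_{211}(P',Q') = 21670890109944 + 160506668178223*t + 107869778890748*t^2.
(21670890109944 + 160506668178223*t + 107869778890748*t^2)^{91} mod (165391903744931,f) = 50490155267568 + 135272718829264*t + 158406636971539*t^2.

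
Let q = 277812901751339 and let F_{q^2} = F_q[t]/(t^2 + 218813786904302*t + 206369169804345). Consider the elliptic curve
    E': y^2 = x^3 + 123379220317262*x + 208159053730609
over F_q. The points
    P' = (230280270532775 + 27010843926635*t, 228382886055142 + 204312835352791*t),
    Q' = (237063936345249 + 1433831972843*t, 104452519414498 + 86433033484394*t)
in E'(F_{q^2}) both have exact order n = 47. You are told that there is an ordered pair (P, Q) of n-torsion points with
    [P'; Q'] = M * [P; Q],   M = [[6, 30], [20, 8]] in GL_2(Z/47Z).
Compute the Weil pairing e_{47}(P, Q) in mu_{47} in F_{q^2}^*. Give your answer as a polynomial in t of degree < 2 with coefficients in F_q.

194049918009462 + 196930459510286*t

e_{47}(aP+bQ,cP+dQ) = e_{47}(P,Q)^(ad-bc); with (a,b,c,d)=(6,30,20,8) this gives the det-47 law.
Inverting 12 mod 47: 4. Thus e_{47}(P,Q) = e(P',Q')^{4}.
Miller loop for e_{47} over F_{277812901751339^2}: bits of 47 = 101111; 5 double steps + 4 add steps, l/v at each.
e_{47}(P',Q') = 98456594370772 + 212928019163990*t.
Hence e(P,Q) = 194049918009462 + 196930459510286*t in F_{277812901751339^2}^*.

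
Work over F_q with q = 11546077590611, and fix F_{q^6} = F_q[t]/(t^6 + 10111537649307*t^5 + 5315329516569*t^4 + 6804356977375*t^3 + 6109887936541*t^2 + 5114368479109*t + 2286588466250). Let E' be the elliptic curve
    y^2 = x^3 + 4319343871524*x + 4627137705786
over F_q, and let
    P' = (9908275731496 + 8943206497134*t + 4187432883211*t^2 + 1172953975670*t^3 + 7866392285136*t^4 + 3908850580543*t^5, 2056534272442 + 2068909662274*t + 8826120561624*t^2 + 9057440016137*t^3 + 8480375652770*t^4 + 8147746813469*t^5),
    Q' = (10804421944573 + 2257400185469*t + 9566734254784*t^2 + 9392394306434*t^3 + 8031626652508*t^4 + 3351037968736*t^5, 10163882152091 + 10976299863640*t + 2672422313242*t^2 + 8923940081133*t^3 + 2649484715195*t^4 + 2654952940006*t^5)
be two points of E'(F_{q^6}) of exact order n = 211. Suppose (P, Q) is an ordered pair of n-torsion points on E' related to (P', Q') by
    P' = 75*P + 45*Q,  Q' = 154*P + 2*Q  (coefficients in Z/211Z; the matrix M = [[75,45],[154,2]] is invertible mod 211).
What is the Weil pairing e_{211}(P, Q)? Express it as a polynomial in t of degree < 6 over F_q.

7696855055050 + 2180626124597*t + 11530119180503*t^2 + 1608711187886*t^3 + 8328850625855*t^4 + 525477670515*t^5

Alternating bilinearity on E[211] (values in mu_{211} in F_{11546077590611^6}) gives e(P',Q') = e(P,Q)^det(M).
Hence e(P,Q) = e(P',Q')^{113} where 113 = 183^{-1} mod 211.
Run Miller on y^2=x^3+4319343871524*x+4627137705786 over F_{11546077590611}: ladder 11010011 (8 bits); e = f_P(D_Q)/f_Q(D_P).
The quotient is 4584532572012 + 4231459409082*t + 1792861960984*t^2 + 2566270165773*t^3 + 9258885305523*t^4 + 9348184908432*t^5.
Finally e_{211}(P,Q) = 7696855055050 + 2180626124597*t + 11530119180503*t^2 + 1608711187886*t^3 + 8328850625855*t^4 + 525477670515*t^5.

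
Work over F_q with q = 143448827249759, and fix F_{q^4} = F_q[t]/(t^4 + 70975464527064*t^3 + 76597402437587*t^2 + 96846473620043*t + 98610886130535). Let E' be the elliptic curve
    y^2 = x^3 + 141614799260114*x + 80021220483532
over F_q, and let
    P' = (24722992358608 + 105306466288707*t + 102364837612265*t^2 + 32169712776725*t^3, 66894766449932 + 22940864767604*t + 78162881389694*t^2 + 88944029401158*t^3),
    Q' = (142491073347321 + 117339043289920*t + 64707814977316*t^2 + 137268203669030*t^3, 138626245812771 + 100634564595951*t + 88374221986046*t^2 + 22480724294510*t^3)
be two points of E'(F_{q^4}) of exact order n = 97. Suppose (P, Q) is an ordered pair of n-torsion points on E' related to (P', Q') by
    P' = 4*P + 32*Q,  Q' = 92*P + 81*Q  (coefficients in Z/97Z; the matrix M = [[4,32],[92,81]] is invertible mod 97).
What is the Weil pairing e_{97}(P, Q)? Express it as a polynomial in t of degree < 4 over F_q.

e_{97} is bilinear + alternating on E[97], so e_{97}(4*P + 32*Q, 92*P + 81*Q) = e_{97}(P,Q)^(4*81-32*92).
Hence e(P,Q) = e(P',Q')^{96} where 96 = 96^{-1} mod 97.
Double-and-add over 1100001: 7-1 doublings, 3-1 additions; each step l_{T,T}/v_{2T} or l_{T,P'}/v at Q'+S for random S.
So e_{97}(P',Q') = 14504449977945 + 52577536610190*t + 121332392246626*t^2 + 128938348330042*t^3.
Raise to 96: e(P,Q) = 90080901691091 + 103611010145411*t + 29628600920974*t^2 + 61128118245108*t^3 in mu_{97}.

90080901691091 + 103611010145411*t + 29628600920974*t^2 + 61128118245108*t^3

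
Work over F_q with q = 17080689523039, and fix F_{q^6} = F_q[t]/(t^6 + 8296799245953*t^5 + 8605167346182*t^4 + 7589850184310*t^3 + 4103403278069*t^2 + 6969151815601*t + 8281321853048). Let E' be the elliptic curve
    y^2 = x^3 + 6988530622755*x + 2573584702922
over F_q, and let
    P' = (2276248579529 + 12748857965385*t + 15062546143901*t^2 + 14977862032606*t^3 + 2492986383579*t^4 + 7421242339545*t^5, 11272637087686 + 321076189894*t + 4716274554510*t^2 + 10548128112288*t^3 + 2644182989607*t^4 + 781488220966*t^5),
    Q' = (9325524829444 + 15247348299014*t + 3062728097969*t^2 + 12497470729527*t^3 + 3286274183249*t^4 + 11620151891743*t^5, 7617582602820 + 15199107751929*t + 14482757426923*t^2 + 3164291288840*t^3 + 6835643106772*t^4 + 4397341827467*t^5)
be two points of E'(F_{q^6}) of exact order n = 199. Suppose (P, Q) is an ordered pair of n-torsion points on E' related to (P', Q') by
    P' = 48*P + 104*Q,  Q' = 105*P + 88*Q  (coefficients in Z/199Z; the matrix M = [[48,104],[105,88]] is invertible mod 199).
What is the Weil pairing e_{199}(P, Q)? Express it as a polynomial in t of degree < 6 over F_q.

The 199-Weil pairing on E[199] over F_{17080689523039} is alternating-bilinear: e_{199}(P',Q') = e_{199}(P,Q)^det(M).
det M = 48*88 - 104*105 = -6696 = 70 (mod 199); 70^{-1} = 145 (mod 199).
Double-and-add over 11000111: 8-1 doublings, 5-1 additions; each step l_{T,T}/v_{2T} or l_{T,P'}/v at Q'+S for random S.
f_P(D_Q)/f_Q(D_P) = 15989843013660 + 15183813478533*t + 6155164879849*t^2 + 13029563669657*t^3 + 5271691483298*t^4 + 12076981760285*t^5.
e_{199}(P,Q) = (15989843013660 + 15183813478533*t + 6155164879849*t^2 + 13029563669657*t^3 + 5271691483298*t^4 + 12076981760285*t^5)^{145} = 4805498667459 + 7571199284008*t + 4592728421740*t^2 + 14710702653186*t^3 + 14417281494630*t^4 + 10593556305246*t^5.

4805498667459 + 7571199284008*t + 4592728421740*t^2 + 14710702653186*t^3 + 14417281494630*t^4 + 10593556305246*t^5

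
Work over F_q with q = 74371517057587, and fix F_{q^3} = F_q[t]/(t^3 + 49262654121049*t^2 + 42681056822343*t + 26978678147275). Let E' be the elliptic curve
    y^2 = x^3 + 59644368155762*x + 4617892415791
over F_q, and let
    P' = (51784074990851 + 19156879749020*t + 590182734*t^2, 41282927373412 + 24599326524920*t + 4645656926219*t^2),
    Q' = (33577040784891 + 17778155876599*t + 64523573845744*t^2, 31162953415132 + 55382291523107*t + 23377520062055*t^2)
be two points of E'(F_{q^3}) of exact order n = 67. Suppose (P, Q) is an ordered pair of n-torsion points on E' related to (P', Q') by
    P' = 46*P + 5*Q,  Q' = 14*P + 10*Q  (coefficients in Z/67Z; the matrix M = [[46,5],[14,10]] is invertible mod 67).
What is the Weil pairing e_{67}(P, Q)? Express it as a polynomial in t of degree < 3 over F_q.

10017003236224 + 7221856304744*t + 3051454188049*t^2

Since e_{67}(P,P)=e_{67}(Q,Q)=1 and e_{67}(Q,P)=e_{67}(P,Q)^{-1}, expanding e_{67}(46*P + 5*Q,14*P + 10*Q) leaves e(P,Q)^det(M).
Hence e(P,Q) = e(P',Q')^{39} where 39 = 55^{-1} mod 67.
n = 67 = (1000011)_2 (7 bits, wt 3); accumulate f_{67,P'}(Q'+S)/f_{67,P'}(S) along the 6-step ladder.
Miller gives e_{67}(P',Q') = 50576199493827 + 45901773864674*t + 32047231746388*t^2 in F_{74371517057587^3}.
Raise to 39: e(P,Q) = 10017003236224 + 7221856304744*t + 3051454188049*t^2 in mu_{67}.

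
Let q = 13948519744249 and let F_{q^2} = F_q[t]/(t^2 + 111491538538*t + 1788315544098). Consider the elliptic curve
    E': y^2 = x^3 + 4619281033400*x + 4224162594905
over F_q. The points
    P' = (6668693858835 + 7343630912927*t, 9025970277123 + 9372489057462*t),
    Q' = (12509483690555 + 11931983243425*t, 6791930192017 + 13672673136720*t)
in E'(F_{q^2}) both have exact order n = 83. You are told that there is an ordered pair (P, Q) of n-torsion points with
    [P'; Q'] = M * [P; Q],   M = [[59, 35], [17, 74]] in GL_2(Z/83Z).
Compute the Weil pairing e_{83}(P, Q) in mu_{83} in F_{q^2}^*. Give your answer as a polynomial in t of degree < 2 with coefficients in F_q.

Under M = [[59,35],[17,74]] in GL_2(Z/83), e_{83}(P',Q') = e_{83}(P,Q)^(59*74-35*17 mod 83).
det(M) mod 83 = 36; its inverse in (Z/83)^* is 30 (check: 36*30 mod 83 = 1).
Double-and-add over 1010011: 7-1 doublings, 4-1 additions; each step l_{T,T}/v_{2T} or l_{T,P'}/v at Q'+S for random S.
Result: e(P',Q') = 3684669569015 + 6200183939975*t.
Raise to 30: e(P,Q) = 5898095509487 + 3106336302019*t in mu_{83}.

5898095509487 + 3106336302019*t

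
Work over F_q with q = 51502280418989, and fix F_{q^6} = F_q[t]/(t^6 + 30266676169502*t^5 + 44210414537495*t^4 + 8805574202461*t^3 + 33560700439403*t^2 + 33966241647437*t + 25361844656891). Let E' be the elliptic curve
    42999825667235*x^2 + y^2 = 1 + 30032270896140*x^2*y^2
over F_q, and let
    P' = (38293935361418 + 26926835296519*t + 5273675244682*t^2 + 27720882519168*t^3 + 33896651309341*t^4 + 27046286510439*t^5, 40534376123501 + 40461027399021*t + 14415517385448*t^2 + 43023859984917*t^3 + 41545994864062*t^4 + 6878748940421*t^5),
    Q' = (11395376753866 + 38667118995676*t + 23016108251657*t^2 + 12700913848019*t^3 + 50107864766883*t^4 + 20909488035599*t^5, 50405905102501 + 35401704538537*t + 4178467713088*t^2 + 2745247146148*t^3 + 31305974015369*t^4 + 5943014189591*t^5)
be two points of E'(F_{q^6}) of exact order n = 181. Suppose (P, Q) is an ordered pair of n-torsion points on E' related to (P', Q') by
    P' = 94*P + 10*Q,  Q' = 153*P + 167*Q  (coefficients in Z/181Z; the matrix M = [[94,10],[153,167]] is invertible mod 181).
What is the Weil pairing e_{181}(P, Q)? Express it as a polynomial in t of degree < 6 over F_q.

41479752146990 + 23431798537893*t + 13713129192796*t^2 + 23078957137551*t^3 + 41044103100580*t^4 + 2404492622863*t^5

The 181-Weil pairing on E[181] over F_{51502280418989} is alternating-bilinear: e_{181}(P',Q') = e_{181}(P,Q)^det(M).
Hence e(P,Q) = e(P',Q')^{105} where 105 = 50^{-1} mod 181.
Edwards->Montgomery: u=(1+y)/(1-y), v=u/x -> 26635189520649v^2=u^3+8980129060674u^2+u; then x_W=16117458797521u+3588302690731: y^2=x^3+13572906044954*x+6808083196179.
Build f_{181,P'} and f_{181,Q'} via the 8-bit ladder of 181=10110101_2; evaluate at shifted divisors; quotient in F_{51502280418989^6}.
Result: e(P',Q') = 30685969422215 + 14113250547607*t + 34619887544701*t^2 + 34586841258653*t^3 + 15689888228645*t^4 + 49056901959263*t^5.
Hence e(P,Q) = 41479752146990 + 23431798537893*t + 13713129192796*t^2 + 23078957137551*t^3 + 41044103100580*t^4 + 2404492622863*t^5 in F_{51502280418989^6}^*.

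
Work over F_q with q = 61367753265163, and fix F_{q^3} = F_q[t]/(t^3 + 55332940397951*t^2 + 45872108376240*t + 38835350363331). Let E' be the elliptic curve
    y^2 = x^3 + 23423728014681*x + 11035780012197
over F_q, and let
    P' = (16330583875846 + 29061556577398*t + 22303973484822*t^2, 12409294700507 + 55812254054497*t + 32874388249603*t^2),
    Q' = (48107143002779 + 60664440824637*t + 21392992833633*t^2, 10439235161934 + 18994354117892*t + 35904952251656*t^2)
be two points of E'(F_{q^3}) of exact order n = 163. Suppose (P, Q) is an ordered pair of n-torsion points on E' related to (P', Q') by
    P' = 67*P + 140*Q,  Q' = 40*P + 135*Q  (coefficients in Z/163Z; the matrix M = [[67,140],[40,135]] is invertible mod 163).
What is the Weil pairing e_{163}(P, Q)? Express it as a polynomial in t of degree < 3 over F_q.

15779149111024 + 30311101413534*t + 24924448213485*t^2

Since e_{163}(P,P)=e_{163}(Q,Q)=1 and e_{163}(Q,P)=e_{163}(P,Q)^{-1}, expanding e_{163}(67*P + 140*Q,40*P + 135*Q) leaves e(P,Q)^det(M).
det M = 67*135 - 140*40 = 3445 = 22 (mod 163); 22^{-1} = 126 (mod 163).
Build f_{163,P'} and f_{163,Q'} via the 8-bit ladder of 163=10100011_2; evaluate at shifted divisors; quotient in F_{61367753265163^3}.
Result: e(P',Q') = 50742913128385 + 12141405674171*t + 58355813697698*t^2.
(50742913128385 + 12141405674171*t + 58355813697698*t^2)^{126} mod (61367753265163,f) = 15779149111024 + 30311101413534*t + 24924448213485*t^2.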